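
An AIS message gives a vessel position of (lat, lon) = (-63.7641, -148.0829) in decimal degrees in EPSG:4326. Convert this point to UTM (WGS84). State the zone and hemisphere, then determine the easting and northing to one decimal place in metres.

Zone 6S: E 446588.9 m, N 2928819.6 m

Longitude -148.0829° lies in the 6° band [-150°, -144°), giving zone 6; latitude is south of the equator, so 6S.
Zone 6 central meridian λ₀ = 6×6 − 183 = -147°; Δλ = -1.0829°.
Transverse Mercator on WGS84 with k₀ = 0.9996 gives E = 446588.859 m, N = 2928819.631 m.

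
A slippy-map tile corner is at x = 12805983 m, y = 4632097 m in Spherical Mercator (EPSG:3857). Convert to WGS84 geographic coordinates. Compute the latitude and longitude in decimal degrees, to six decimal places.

R = 6378137 m. λ = x/R = 115.03810257°.
φ = 2·arctan(exp(y/R)) − 90° = 2·arctan(2.06731) − 90° = 38.37190108°.

lat 38.371901°, lon 115.038103°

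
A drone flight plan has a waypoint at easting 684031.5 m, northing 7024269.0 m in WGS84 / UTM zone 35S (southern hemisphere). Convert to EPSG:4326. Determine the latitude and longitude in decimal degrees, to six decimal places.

Zone 35S: λ₀ = 27°, k₀ = 0.9996, false easting 500000 m, false northing 10000000 m.
Meridian distance M = (N − FN)/k₀ = -2976921.8 m.
Inverse transverse Mercator on WGS84 gives φ = -26.89120043°, λ = 28.85289998°.

lat -26.891200°, lon 28.852900°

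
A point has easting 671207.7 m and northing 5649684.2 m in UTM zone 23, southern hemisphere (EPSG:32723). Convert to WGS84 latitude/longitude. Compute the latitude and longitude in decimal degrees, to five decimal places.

lat -39.28530°, lon -43.01490°

Zone 23S: λ₀ = -45°, k₀ = 0.9996, false easting 500000 m, false northing 10000000 m.
Meridian distance M = (N − FN)/k₀ = -4352056.6 m.
Inverse transverse Mercator on WGS84 gives φ = -39.28530032°, λ = -43.01490010°.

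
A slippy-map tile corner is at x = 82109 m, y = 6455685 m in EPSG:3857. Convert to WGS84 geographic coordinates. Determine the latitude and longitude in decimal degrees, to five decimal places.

R = 6378137 m. λ = x/R = 0.73759770°.
φ = 2·arctan(exp(y/R)) − 90° = 2·arctan(2.75153) − 90° = 50.05430023°.

lat 50.05430°, lon 0.73760°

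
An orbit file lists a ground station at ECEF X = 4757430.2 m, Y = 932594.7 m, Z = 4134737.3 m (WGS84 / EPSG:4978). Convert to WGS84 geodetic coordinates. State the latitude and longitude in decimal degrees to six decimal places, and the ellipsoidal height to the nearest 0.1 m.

lat 40.650200°, lon 11.091000°, h 2623.0 m

λ = atan2(Y, X) = 11.09100045°; p = √(X²+Y²) = 4847976.4 m.
Bowring's method on WGS84 (a = 6378137 m, b = 6356752.314 m) gives φ = 40.65020016°, h = 2623.038 m.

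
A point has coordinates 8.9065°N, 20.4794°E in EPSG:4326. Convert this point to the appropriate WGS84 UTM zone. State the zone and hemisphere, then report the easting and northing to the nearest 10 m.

Longitude 20.4794° lies in the 6° band [18°, 24°), giving zone 34; latitude is north of the equator, so 34N.
Zone 34 central meridian λ₀ = 6×34 − 183 = 21°; Δλ = -0.5206°.
Transverse Mercator on WGS84 with k₀ = 0.9996 gives E = 442763.406 m, N = 984555.363 m.

Zone 34N: E 442760 m, N 984560 m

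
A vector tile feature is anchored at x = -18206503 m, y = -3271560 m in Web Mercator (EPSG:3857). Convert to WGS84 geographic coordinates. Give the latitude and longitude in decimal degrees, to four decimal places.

R = 6378137 m. λ = x/R = -163.55179915°.
φ = 2·arctan(exp(y/R)) − 90° = 2·arctan(0.59874) − 90° = -28.17899686°.

lat -28.1790°, lon -163.5518°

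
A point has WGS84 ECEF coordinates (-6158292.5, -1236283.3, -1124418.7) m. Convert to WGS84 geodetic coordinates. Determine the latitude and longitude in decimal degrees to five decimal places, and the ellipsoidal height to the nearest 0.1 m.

lat -10.21620°, lon -168.64870°, h 3539.6 m

λ = atan2(Y, X) = -168.64870004°; p = √(X²+Y²) = 6281159.4 m.
Bowring's method on WGS84 (a = 6378137 m, b = 6356752.314 m) gives φ = -10.21619992°, h = 3539.616 m.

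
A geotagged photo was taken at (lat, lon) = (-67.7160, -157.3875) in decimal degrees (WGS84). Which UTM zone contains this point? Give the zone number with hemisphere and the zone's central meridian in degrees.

UTM zone = ⌊(λ + 180)/6⌋ + 1; -157.3875° ∈ [-162°, -156°) → zone 4.
Hemisphere: S (φ < 0).
Central meridian λ₀ = 6×4 − 183 = -159°.

Zone 4S, central meridian -159°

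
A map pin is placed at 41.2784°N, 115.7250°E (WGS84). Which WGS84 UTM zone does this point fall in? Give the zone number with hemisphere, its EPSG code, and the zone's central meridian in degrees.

Zone 50N (EPSG:32650), central meridian 117°

UTM zone = ⌊(λ + 180)/6⌋ + 1; 115.7250° ∈ [114°, 120°) → zone 50.
Hemisphere: N (φ ≥ 0).
Central meridian λ₀ = 6×50 − 183 = 117°.
EPSG code: 32650.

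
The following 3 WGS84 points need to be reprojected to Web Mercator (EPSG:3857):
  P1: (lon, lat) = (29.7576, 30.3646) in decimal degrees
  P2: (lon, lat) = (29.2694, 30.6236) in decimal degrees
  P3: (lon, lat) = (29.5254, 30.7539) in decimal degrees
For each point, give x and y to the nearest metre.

P1: x 3312601 m, y 3550502 m; P2: x 3258255 m, y 3583962 m; P3: x 3286752 m, y 3600829 m

Web Mercator: x = R·λ, y = R·ln tan(π/4+φ/2), R = 6378137 m.
P1 (30.3646°, 29.7576°) → (3312600.879, 3550502.395) m.
P2 (30.6236°, 29.2694°) → (3258254.704, 3583962.313) m.
P3 (30.7539°, 29.5254°) → (3286752.493, 3600829.448) m.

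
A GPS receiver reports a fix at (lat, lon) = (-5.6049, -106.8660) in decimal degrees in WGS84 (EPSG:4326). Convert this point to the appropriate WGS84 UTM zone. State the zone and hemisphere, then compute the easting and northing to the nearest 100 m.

Longitude -106.8660° lies in the 6° band [-108°, -102°), giving zone 13; latitude is south of the equator, so 13S.
Zone 13 central meridian λ₀ = 6×13 − 183 = -105°; Δλ = -1.8660°.
Transverse Mercator on WGS84 with k₀ = 0.9996 gives E = 293310.947 m, N = 9380141.528 m.

Zone 13S: E 293300 m, N 9380100 m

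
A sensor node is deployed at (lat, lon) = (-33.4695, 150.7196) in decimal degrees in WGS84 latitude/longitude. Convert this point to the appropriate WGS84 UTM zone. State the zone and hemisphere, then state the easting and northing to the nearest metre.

Longitude 150.7196° lies in the 6° band [150°, 156°), giving zone 56; latitude is south of the equator, so 56S.
Zone 56 central meridian λ₀ = 6×56 − 183 = 153°; Δλ = -2.2804°.
Transverse Mercator on WGS84 with k₀ = 0.9996 gives E = 288087.849 m, N = 6294335.832 m.

Zone 56S: E 288088 m, N 6294336 m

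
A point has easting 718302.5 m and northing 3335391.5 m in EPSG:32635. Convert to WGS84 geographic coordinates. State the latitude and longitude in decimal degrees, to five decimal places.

lat 30.13030°, lon 29.26610°

Zone 35N: λ₀ = 27°, k₀ = 0.9996, false easting 500000 m.
Meridian distance M = (N − FN)/k₀ = 3336726.2 m.
Inverse transverse Mercator on WGS84 gives φ = 30.13029985°, λ = 29.26610048°.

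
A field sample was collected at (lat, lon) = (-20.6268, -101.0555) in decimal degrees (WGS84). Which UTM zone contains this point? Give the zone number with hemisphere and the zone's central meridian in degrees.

UTM zone = ⌊(λ + 180)/6⌋ + 1; -101.0555° ∈ [-102°, -96°) → zone 14.
Hemisphere: S (φ < 0).
Central meridian λ₀ = 6×14 − 183 = -99°.

Zone 14S, central meridian -99°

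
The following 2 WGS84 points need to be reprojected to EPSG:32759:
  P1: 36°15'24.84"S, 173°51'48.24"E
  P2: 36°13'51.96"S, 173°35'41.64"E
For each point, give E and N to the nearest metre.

P1: E 757264 m, N 5983753 m; P2: E 733212 m, N 5987296 m

UTM zone 59S: λ₀ = 171°, k₀ = 0.9996.
P1 (-36.2569°, 173.8634°) → (757264.279, 5983753.281) m.
P2 (-36.2311°, 173.5949°) → (733212.148, 5987296.122) m.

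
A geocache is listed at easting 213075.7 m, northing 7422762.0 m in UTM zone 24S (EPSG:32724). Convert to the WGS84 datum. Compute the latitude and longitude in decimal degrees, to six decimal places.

Zone 24S: λ₀ = -39°, k₀ = 0.9996, false easting 500000 m, false northing 10000000 m.
Meridian distance M = (N − FN)/k₀ = -2578269.3 m.
Inverse transverse Mercator on WGS84 gives φ = -23.27950037°, λ = -41.80479995°.

lat -23.279500°, lon -41.804800°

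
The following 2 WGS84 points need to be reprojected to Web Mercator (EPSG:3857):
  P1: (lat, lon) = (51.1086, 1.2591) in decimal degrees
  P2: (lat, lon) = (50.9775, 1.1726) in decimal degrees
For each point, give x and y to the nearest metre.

P1: x 140162 m, y 6640526 m; P2: x 130533 m, y 6617315 m

Web Mercator: x = R·λ, y = R·ln tan(π/4+φ/2), R = 6378137 m.
P1 (51.1086°, 1.2591°) → (140162.371, 6640526.334) m.
P2 (50.9775°, 1.1726°) → (130533.235, 6617314.698) m.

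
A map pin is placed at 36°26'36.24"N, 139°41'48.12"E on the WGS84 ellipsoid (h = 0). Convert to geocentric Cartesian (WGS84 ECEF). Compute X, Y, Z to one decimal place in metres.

WGS84: a = 6378137 m, e² = 0.006694380; N(φ) = a/√(1−e²sin²φ) = 6385683.731 m.
X = (N+h)·cosφ·cosλ = -3917578.942 m; Y = (N+h)·cosφ·sinλ = 3322736.486 m; Z = (N(1−e²)+h)·sinφ = 3767883.859 m.

X -3917578.9 m, Y 3322736.5 m, Z 3767883.9 m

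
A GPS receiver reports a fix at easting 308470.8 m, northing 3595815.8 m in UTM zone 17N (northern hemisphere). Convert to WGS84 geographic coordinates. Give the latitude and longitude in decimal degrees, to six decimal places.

Zone 17N: λ₀ = -81°, k₀ = 0.9996, false easting 500000 m.
Meridian distance M = (N − FN)/k₀ = 3597254.7 m.
Inverse transverse Mercator on WGS84 gives φ = 32.48309961°, λ = -83.03829958°.

lat 32.483100°, lon -83.038300°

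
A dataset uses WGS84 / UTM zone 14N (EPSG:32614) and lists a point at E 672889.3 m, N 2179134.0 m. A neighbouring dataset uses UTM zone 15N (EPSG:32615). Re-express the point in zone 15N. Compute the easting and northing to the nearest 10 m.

UTM 14N → geographic: φ = 19.70009985°, λ = -97.35050021°.
UTM 15N (λ₀ = -93°) forward: E = 43718.154 m, N = 2184142.295 m.

E 43720 m, N 2184140 m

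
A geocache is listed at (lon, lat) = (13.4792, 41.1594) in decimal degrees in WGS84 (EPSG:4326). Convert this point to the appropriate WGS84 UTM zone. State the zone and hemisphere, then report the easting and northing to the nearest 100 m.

Zone 33N: E 372400 m, N 4557600 m

Longitude 13.4792° lies in the 6° band [12°, 18°), giving zone 33; latitude is north of the equator, so 33N.
Zone 33 central meridian λ₀ = 6×33 − 183 = 15°; Δλ = -1.5208°.
Transverse Mercator on WGS84 with k₀ = 0.9996 gives E = 372404.990 m, N = 4557566.865 m.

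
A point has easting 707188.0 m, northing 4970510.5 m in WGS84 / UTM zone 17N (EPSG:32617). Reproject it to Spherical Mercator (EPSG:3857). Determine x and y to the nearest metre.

Unproject from UTM 17N (λ₀ = -81°) → φ = 44.85789980°, λ = -78.37770041°.
Web Mercator (R = 6378137 m): x = -8724965.699 m, y = 5599178.390 m.

x -8724966 m, y 5599178 m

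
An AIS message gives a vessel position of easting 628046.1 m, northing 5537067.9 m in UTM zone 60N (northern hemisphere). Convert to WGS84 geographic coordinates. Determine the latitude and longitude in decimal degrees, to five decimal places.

lat 49.97220°, lon 178.78570°

Zone 60N: λ₀ = 177°, k₀ = 0.9996, false easting 500000 m.
Meridian distance M = (N − FN)/k₀ = 5539283.6 m.
Inverse transverse Mercator on WGS84 gives φ = 49.97219981°, λ = 178.78569975°.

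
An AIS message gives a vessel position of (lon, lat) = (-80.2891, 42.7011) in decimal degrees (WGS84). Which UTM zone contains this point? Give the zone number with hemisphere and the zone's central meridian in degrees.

UTM zone = ⌊(λ + 180)/6⌋ + 1; -80.2891° ∈ [-84°, -78°) → zone 17.
Hemisphere: N (φ ≥ 0).
Central meridian λ₀ = 6×17 − 183 = -81°.

Zone 17N, central meridian -81°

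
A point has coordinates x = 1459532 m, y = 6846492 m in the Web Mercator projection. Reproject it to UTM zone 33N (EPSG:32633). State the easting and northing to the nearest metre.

Web Mercator inverse (R = 6378137 m) → φ = 52.25570000°, λ = 13.11119903°.
UTM 33N forward: E = 371078.708 m, N = 5791159.124 m.

E 371079 m, N 5791159 m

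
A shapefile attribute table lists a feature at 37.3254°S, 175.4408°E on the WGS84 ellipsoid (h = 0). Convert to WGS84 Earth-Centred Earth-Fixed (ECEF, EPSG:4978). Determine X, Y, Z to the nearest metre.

X -5062109 m, Y 403660 m, Z -3846173 m

WGS84: a = 6378137 m, e² = 0.006694380; N(φ) = a/√(1−e²sin²φ) = 6386000.405 m.
X = (N+h)·cosφ·cosλ = -5062109.217 m; Y = (N+h)·cosφ·sinλ = 403659.810 m; Z = (N(1−e²)+h)·sinφ = -3846172.508 m.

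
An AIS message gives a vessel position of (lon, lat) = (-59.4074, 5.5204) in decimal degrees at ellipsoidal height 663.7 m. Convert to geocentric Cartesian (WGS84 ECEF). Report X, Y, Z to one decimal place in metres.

X 3231408.1 m, Y -5465623.6 m, Z 609553.0 m

WGS84: a = 6378137 m, e² = 0.006694380; N(φ) = a/√(1−e²sin²φ) = 6378334.581 m.
X = (N+h)·cosφ·cosλ = 3231408.071 m; Y = (N+h)·cosφ·sinλ = -5465623.624 m; Z = (N(1−e²)+h)·sinφ = 609552.970 m.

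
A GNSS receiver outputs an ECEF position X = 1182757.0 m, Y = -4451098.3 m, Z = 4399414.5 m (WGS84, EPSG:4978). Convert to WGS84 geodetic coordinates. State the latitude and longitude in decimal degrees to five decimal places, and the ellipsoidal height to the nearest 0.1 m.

lat 43.88080°, lon -75.11910°, h 1240.3 m

λ = atan2(Y, X) = -75.11909958°; p = √(X²+Y²) = 4605560.8 m.
Bowring's method on WGS84 (a = 6378137 m, b = 6356752.314 m) gives φ = 43.88079984°, h = 1240.287 m.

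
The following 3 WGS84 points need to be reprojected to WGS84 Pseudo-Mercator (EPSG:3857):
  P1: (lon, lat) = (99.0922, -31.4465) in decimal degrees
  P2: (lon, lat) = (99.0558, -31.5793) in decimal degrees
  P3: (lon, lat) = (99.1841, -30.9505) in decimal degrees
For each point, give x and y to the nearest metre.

Web Mercator: x = R·λ, y = R·ln tan(π/4+φ/2), R = 6378137 m.
P1 (-31.4465°, 99.0922°) → (11030893.246, -3690872.443) m.
P2 (-31.5793°, 99.0558°) → (11026841.216, -3708213.022) m.
P3 (-30.9505°, 99.1841°) → (11041123.507, -3626322.293) m.

P1: x 11030893 m, y -3690872 m; P2: x 11026841 m, y -3708213 m; P3: x 11041124 m, y -3626322 m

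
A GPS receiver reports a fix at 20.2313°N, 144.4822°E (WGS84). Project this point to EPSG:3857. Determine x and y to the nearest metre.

x 16083685 m, y 2300452 m

Web Mercator is spherical with R = a = 6378137 m.
x = R·λ = 6378137 × 2.521690101 = 16083684.933 m.
y = R·ln tan(π/4 + φ/2) = 6378137 × 0.360677704 = 2300451.812 m.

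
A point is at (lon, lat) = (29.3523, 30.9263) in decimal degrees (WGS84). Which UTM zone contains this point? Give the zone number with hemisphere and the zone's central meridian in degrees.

Zone 35N, central meridian 27°

UTM zone = ⌊(λ + 180)/6⌋ + 1; 29.3523° ∈ [24°, 30°) → zone 35.
Hemisphere: N (φ ≥ 0).
Central meridian λ₀ = 6×35 − 183 = 27°.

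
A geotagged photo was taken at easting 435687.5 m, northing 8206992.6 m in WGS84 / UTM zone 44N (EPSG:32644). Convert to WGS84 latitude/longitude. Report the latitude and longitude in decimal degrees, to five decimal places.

Zone 44N: λ₀ = 81°, k₀ = 0.9996, false easting 500000 m.
Meridian distance M = (N − FN)/k₀ = 8210276.7 m.
Inverse transverse Mercator on WGS84 gives φ = 73.94469990°, λ = 78.91630019°.

lat 73.94470°, lon 78.91630°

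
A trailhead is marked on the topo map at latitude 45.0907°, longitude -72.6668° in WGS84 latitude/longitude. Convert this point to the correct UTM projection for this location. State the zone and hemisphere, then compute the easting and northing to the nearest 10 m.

Longitude -72.6668° lies in the 6° band [-78°, -72°), giving zone 18; latitude is north of the equator, so 18N.
Zone 18 central meridian λ₀ = 6×18 − 183 = -75°; Δλ = +2.3332°.
Transverse Mercator on WGS84 with k₀ = 0.9996 gives E = 683601.403 m, N = 4995674.402 m.

Zone 18N: E 683600 m, N 4995670 m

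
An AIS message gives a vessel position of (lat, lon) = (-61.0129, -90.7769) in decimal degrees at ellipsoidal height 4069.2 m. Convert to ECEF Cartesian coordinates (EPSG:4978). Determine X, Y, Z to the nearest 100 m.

X -42000 m, Y -3100600 m, Z -5559600 m

WGS84: a = 6378137 m, e² = 0.006694380; N(φ) = a/√(1−e²sin²φ) = 6394535.096 m.
X = (N+h)·cosφ·cosλ = -42044.502 m; Y = (N+h)·cosφ·sinλ = -3100559.783 m; Z = (N(1−e²)+h)·sinφ = -5559598.796 m.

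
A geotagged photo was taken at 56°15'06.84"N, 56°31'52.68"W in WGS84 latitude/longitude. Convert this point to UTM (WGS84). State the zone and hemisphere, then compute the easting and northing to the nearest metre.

Longitude -56.5313° lies in the 6° band [-60°, -54°), giving zone 21; latitude is north of the equator, so 21N.
Zone 21 central meridian λ₀ = 6×21 − 183 = -57°; Δλ = +0.4687°.
Transverse Mercator on WGS84 with k₀ = 0.9996 gives E = 529041.252 m, N = 6234214.719 m.

Zone 21N: E 529041 m, N 6234215 m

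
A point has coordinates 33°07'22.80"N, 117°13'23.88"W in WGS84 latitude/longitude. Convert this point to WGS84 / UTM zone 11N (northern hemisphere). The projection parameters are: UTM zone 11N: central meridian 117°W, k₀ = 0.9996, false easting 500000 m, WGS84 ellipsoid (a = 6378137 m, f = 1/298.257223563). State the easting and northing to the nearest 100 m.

E 479200 m, N 3664900 m

Zone 11 central meridian λ₀ = 6×11 − 183 = -117°; Δλ = -0.2233°.
Transverse Mercator on WGS84 with k₀ = 0.9996 gives E = 479169.215 m, N = 3664945.051 m.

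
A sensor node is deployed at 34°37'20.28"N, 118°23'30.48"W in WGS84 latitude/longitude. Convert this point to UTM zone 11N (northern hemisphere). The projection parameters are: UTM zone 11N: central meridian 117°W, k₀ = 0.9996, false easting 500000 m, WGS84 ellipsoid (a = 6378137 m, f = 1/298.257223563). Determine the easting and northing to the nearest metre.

E 372411 m, N 3832039 m

Zone 11 central meridian λ₀ = 6×11 − 183 = -117°; Δλ = -1.3918°.
Transverse Mercator on WGS84 with k₀ = 0.9996 gives E = 372410.640 m, N = 3832039.442 m.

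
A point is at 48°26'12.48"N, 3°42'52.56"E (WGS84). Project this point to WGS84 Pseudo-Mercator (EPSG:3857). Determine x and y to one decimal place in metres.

Web Mercator is spherical with R = a = 6378137 m.
x = R·λ = 6378137 × 0.064832000 = 413507.381 m.
y = R·ln tan(π/4 + φ/2) = 6378137 × 0.968908771 = 6179832.885 m.

x 413507.4 m, y 6179832.9 m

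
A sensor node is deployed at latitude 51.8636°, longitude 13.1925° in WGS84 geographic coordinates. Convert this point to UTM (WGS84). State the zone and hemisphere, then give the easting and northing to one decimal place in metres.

Longitude 13.1925° lies in the 6° band [12°, 18°), giving zone 33; latitude is north of the equator, so 33N.
Zone 33 central meridian λ₀ = 6×33 − 183 = 15°; Δλ = -1.8075°.
Transverse Mercator on WGS84 with k₀ = 0.9996 gives E = 375542.243 m, N = 5747411.901 m.

Zone 33N: E 375542.2 m, N 5747411.9 m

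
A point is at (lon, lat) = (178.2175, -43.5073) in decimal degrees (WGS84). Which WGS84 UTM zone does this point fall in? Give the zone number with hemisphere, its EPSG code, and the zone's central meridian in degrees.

UTM zone = ⌊(λ + 180)/6⌋ + 1; 178.2175° ∈ [174°, 180°) → zone 60.
Hemisphere: S (φ < 0).
Central meridian λ₀ = 6×60 − 183 = 177°.
EPSG code: 32760.

Zone 60S (EPSG:32760), central meridian 177°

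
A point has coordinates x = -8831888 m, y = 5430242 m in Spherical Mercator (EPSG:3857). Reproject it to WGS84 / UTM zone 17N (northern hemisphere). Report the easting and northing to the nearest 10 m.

E 633740 m, N 4847900 m

Web Mercator inverse (R = 6378137 m) → φ = 43.77210258°, λ = -79.33819978°.
UTM 17N forward: E = 633743.111 m, N = 4847903.230 m.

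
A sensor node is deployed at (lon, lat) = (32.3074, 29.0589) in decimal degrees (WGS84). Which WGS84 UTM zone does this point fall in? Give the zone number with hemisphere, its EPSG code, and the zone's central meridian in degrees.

Zone 36N (EPSG:32636), central meridian 33°

UTM zone = ⌊(λ + 180)/6⌋ + 1; 32.3074° ∈ [30°, 36°) → zone 36.
Hemisphere: N (φ ≥ 0).
Central meridian λ₀ = 6×36 − 183 = 33°.
EPSG code: 32636.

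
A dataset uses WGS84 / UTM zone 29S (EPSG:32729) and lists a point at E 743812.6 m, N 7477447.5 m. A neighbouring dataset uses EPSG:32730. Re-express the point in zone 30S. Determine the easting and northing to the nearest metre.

E 127765 m, N 7474840 m

UTM 29S → geographic: φ = -22.79289965°, λ = -6.62499961°.
UTM 30S (λ₀ = -3°) forward: E = 127765.190 m, N = 7474839.951 m.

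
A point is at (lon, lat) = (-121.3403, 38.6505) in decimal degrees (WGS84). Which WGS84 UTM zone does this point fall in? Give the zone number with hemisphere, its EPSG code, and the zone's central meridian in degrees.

UTM zone = ⌊(λ + 180)/6⌋ + 1; -121.3403° ∈ [-126°, -120°) → zone 10.
Hemisphere: N (φ ≥ 0).
Central meridian λ₀ = 6×10 − 183 = -123°.
EPSG code: 32610.

Zone 10N (EPSG:32610), central meridian -123°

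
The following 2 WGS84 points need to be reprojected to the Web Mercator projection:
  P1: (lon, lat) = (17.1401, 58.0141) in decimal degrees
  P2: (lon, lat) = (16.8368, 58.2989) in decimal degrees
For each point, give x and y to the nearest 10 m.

P1: x 1908030 m, y 7970280 m; P2: x 1874260 m, y 8030370 m

Web Mercator: x = R·λ, y = R·ln tan(π/4+φ/2), R = 6378137 m.
P1 (58.0141°, 17.1401°) → (1908027.204, 7970280.088) m.
P2 (58.2989°, 16.8368°) → (1874264.003, 8030370.950) m.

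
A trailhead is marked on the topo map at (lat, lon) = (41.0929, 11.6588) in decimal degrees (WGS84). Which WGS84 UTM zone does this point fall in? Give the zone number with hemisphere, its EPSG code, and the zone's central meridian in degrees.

Zone 32N (EPSG:32632), central meridian 9°

UTM zone = ⌊(λ + 180)/6⌋ + 1; 11.6588° ∈ [6°, 12°) → zone 32.
Hemisphere: N (φ ≥ 0).
Central meridian λ₀ = 6×32 − 183 = 9°.
EPSG code: 32632.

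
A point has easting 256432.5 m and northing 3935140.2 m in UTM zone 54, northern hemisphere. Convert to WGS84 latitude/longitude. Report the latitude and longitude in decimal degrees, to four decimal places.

lat 35.5300°, lon 138.3137°

Zone 54N: λ₀ = 141°, k₀ = 0.9996, false easting 500000 m.
Meridian distance M = (N − FN)/k₀ = 3936714.9 m.
Inverse transverse Mercator on WGS84 gives φ = 35.53000012°, λ = 138.31369957°.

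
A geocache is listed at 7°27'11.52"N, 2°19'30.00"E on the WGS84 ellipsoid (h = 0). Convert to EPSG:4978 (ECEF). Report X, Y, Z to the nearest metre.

X 6319399 m, Y 256575 m, Z 821856 m

WGS84: a = 6378137 m, e² = 0.006694380; N(φ) = a/√(1−e²sin²φ) = 6378496.253 m.
X = (N+h)·cosφ·cosλ = 6319398.787 m; Y = (N+h)·cosφ·sinλ = 256575.129 m; Z = (N(1−e²)+h)·sinφ = 821856.181 m.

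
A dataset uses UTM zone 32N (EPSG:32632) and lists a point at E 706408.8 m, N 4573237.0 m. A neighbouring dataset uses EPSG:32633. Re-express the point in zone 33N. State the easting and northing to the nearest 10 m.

E 203940 m, N 4576340 m

UTM 32N → geographic: φ = 41.28419981°, λ = 11.46479942°.
UTM 33N (λ₀ = 15°) forward: E = 203940.366 m, N = 4576337.100 m.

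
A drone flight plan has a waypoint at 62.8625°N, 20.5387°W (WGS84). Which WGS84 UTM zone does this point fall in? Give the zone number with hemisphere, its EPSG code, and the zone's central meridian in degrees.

Zone 27N (EPSG:32627), central meridian -21°

UTM zone = ⌊(λ + 180)/6⌋ + 1; -20.5387° ∈ [-24°, -18°) → zone 27.
Hemisphere: N (φ ≥ 0).
Central meridian λ₀ = 6×27 − 183 = -21°.
EPSG code: 32627.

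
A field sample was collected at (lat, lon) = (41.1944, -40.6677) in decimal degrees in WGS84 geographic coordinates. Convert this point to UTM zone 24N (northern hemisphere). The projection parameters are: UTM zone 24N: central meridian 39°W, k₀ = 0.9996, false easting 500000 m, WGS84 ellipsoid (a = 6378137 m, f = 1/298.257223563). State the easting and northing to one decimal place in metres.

E 360154.1 m, N 4561678.3 m

Zone 24 central meridian λ₀ = 6×24 − 183 = -39°; Δλ = -1.6677°.
Transverse Mercator on WGS84 with k₀ = 0.9996 gives E = 360154.124 m, N = 4561678.314 m.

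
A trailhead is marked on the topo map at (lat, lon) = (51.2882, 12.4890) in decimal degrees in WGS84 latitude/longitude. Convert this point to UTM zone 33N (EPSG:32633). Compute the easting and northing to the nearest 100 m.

Zone 33 central meridian λ₀ = 6×33 − 183 = 15°; Δλ = -2.5110°.
Transverse Mercator on WGS84 with k₀ = 0.9996 gives E = 324910.089 m, N = 5684869.234 m.

E 324900 m, N 5684900 m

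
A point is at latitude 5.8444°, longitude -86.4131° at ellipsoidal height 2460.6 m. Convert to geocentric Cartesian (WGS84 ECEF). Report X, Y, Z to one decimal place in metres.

WGS84: a = 6378137 m, e² = 0.006694380; N(φ) = a/√(1−e²sin²φ) = 6378358.373 m.
X = (N+h)·cosφ·cosλ = 397123.912 m; Y = (N+h)·cosφ·sinλ = -6335217.429 m; Z = (N(1−e²)+h)·sinφ = 645393.158 m.

X 397123.9 m, Y -6335217.4 m, Z 645393.2 m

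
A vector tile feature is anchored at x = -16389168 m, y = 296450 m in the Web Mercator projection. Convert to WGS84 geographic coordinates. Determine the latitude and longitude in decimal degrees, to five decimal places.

R = 6378137 m. λ = x/R = -147.22640108°.
φ = 2·arctan(exp(y/R)) − 90° = 2·arctan(1.04758) − 90° = 2.66209734°.

lat 2.66210°, lon -147.22640°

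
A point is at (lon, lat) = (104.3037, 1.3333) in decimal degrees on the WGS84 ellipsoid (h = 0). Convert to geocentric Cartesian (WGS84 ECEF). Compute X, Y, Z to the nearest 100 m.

WGS84: a = 6378137 m, e² = 0.006694380; N(φ) = a/√(1−e²sin²φ) = 6378148.559 m.
X = (N+h)·cosφ·cosλ = -1575368.875 m; Y = (N+h)·cosφ·sinλ = 6178751.222 m; Z = (N(1−e²)+h)·sinφ = 147415.644 m.

X -1575400 m, Y 6178800 m, Z 147400 m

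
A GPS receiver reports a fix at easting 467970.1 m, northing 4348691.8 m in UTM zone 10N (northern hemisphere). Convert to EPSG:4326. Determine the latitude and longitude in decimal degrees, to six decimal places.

Zone 10N: λ₀ = -123°, k₀ = 0.9996, false easting 500000 m.
Meridian distance M = (N − FN)/k₀ = 4350432.0 m.
Inverse transverse Mercator on WGS84 gives φ = 39.28699998°, λ = -123.37140005°.

lat 39.287000°, lon -123.371400°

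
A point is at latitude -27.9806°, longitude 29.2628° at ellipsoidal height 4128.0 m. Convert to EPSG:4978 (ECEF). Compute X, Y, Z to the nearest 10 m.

WGS84: a = 6378137 m, e² = 0.006694380; N(φ) = a/√(1−e²sin²φ) = 6382841.568 m.
X = (N+h)·cosφ·cosλ = 4920588.284 m; Y = (N+h)·cosφ·sinλ = 2757106.059 m; Z = (N(1−e²)+h)·sinφ = -2976543.607 m.

X 4920590 m, Y 2757110 m, Z -2976540 m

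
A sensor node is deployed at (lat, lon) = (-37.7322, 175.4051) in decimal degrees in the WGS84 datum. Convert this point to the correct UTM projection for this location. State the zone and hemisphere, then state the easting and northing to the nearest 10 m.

Zone 60S: E 359460 m, N 5822700 m

Longitude 175.4051° lies in the 6° band [174°, 180°), giving zone 60; latitude is south of the equator, so 60S.
Zone 60 central meridian λ₀ = 6×60 − 183 = 177°; Δλ = -1.5949°.
Transverse Mercator on WGS84 with k₀ = 0.9996 gives E = 359459.764 m, N = 5822700.042 m.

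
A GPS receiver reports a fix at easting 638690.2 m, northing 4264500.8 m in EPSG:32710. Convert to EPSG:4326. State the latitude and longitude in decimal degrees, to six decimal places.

lat -51.753200°, lon -120.990700°

Zone 10S: λ₀ = -123°, k₀ = 0.9996, false easting 500000 m, false northing 10000000 m.
Meridian distance M = (N − FN)/k₀ = -5737794.3 m.
Inverse transverse Mercator on WGS84 gives φ = -51.75319998°, λ = -120.99069992°.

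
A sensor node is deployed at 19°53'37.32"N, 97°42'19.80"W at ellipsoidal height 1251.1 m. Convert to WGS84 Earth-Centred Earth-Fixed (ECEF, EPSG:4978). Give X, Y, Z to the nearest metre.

X -804626 m, Y -5946840 m, Z 2157061 m

WGS84: a = 6378137 m, e² = 0.006694380; N(φ) = a/√(1−e²sin²φ) = 6380610.374 m.
X = (N+h)·cosφ·cosλ = -804625.628 m; Y = (N+h)·cosφ·sinλ = -5946840.111 m; Z = (N(1−e²)+h)·sinφ = 2157060.670 m.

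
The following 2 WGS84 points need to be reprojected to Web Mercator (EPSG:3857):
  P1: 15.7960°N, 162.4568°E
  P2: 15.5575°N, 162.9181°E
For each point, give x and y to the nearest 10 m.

Web Mercator: x = R·λ, y = R·ln tan(π/4+φ/2), R = 6378137 m.
P1 (15.7960°, 162.4568°) → (18084608.252, 1781110.425) m.
P2 (15.5575°, 162.9181°) → (18135959.933, 1753534.936) m.

P1: x 18084610 m, y 1781110 m; P2: x 18135960 m, y 1753530 m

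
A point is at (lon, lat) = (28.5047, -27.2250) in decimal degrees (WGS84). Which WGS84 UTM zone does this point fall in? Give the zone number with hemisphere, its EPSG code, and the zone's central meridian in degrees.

Zone 35S (EPSG:32735), central meridian 27°

UTM zone = ⌊(λ + 180)/6⌋ + 1; 28.5047° ∈ [24°, 30°) → zone 35.
Hemisphere: S (φ < 0).
Central meridian λ₀ = 6×35 − 183 = 27°.
EPSG code: 32735.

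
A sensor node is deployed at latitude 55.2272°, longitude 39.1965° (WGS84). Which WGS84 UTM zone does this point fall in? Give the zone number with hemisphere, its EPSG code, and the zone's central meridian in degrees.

UTM zone = ⌊(λ + 180)/6⌋ + 1; 39.1965° ∈ [36°, 42°) → zone 37.
Hemisphere: N (φ ≥ 0).
Central meridian λ₀ = 6×37 − 183 = 39°.
EPSG code: 32637.

Zone 37N (EPSG:32637), central meridian 39°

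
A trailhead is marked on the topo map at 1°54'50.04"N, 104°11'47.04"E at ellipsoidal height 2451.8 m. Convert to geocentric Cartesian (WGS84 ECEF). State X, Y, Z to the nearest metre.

X -1563950 m, Y 6182303 m, Z 211671 m

WGS84: a = 6378137 m, e² = 0.006694380; N(φ) = a/√(1−e²sin²φ) = 6378160.813 m.
X = (N+h)·cosφ·cosλ = -1563949.794 m; Y = (N+h)·cosφ·sinλ = 6182302.794 m; Z = (N(1−e²)+h)·sinφ = 211671.427 m.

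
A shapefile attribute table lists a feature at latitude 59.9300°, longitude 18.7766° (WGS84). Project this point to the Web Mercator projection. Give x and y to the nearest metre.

Web Mercator is spherical with R = a = 6378137 m.
x = R·λ = 6378137 × 0.327713492 = 2090201.551 m.
y = R·ln tan(π/4 + φ/2) = 6378137 × 1.314517017 = 8384169.623 m.

x 2090202 m, y 8384170 m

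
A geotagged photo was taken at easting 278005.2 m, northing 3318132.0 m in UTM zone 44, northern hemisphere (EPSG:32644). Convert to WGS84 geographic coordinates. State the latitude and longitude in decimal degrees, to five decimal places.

Zone 44N: λ₀ = 81°, k₀ = 0.9996, false easting 500000 m.
Meridian distance M = (N − FN)/k₀ = 3319459.8 m.
Inverse transverse Mercator on WGS84 gives φ = 29.97400011°, λ = 78.69919955°.

lat 29.97400°, lon 78.69920°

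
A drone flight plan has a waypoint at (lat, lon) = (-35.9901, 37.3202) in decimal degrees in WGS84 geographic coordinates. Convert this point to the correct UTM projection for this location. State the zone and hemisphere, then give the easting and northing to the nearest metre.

Zone 37S: E 348578 m, N 6015845 m

Longitude 37.3202° lies in the 6° band [36°, 42°), giving zone 37; latitude is south of the equator, so 37S.
Zone 37 central meridian λ₀ = 6×37 − 183 = 39°; Δλ = -1.6798°.
Transverse Mercator on WGS84 with k₀ = 0.9996 gives E = 348577.929 m, N = 6015844.987 m.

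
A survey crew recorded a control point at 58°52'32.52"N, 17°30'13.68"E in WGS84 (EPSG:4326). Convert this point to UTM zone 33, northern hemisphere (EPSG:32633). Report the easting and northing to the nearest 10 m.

E 644350 m, N 6528910 m

Zone 33 central meridian λ₀ = 6×33 − 183 = 15°; Δλ = +2.5038°.
Transverse Mercator on WGS84 with k₀ = 0.9996 gives E = 644345.813 m, N = 6528911.847 m.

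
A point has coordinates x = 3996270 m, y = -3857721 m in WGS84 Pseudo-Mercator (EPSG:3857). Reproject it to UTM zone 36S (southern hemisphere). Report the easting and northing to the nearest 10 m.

E 771730 m, N 6376430 m

Web Mercator inverse (R = 6378137 m) → φ = -32.71639981°, λ = 35.89910420°.
UTM 36S forward: E = 771733.911 m, N = 6376434.694 m.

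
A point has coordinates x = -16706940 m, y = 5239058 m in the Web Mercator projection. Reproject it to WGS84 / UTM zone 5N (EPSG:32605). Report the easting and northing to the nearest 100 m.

E 739800 m, N 4711500 m

Web Mercator inverse (R = 6378137 m) → φ = 42.51909946°, λ = -150.08099553°.
UTM 5N forward: E = 739779.439 m, N = 4711543.695 m.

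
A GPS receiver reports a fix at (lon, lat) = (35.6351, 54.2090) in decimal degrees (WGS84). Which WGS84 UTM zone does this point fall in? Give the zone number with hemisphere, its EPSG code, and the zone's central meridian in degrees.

Zone 36N (EPSG:32636), central meridian 33°

UTM zone = ⌊(λ + 180)/6⌋ + 1; 35.6351° ∈ [30°, 36°) → zone 36.
Hemisphere: N (φ ≥ 0).
Central meridian λ₀ = 6×36 − 183 = 33°.
EPSG code: 32636.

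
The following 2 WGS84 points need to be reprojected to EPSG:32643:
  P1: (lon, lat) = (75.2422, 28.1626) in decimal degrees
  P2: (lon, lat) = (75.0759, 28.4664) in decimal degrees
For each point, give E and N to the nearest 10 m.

UTM zone 43N: λ₀ = 75°, k₀ = 0.9996.
P1 (28.1626°, 75.2422°) → (523777.913, 3115238.339) m.
P2 (28.4664°, 75.0759°) → (507430.303, 3148871.993) m.

P1: E 523780 m, N 3115240 m; P2: E 507430 m, N 3148870 m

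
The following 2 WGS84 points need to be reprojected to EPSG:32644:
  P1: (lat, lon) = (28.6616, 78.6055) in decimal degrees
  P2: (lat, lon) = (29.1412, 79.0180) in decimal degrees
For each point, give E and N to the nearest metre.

P1: E 265983 m, N 3172841 m; P2: E 307196 m, N 3225254 m

UTM zone 44N: λ₀ = 81°, k₀ = 0.9996.
P1 (28.6616°, 78.6055°) → (265983.262, 3172841.034) m.
P2 (29.1412°, 79.0180°) → (307195.913, 3225253.861) m.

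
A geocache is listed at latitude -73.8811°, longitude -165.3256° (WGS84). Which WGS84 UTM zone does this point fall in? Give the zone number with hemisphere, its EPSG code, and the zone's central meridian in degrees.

UTM zone = ⌊(λ + 180)/6⌋ + 1; -165.3256° ∈ [-168°, -162°) → zone 3.
Hemisphere: S (φ < 0).
Central meridian λ₀ = 6×3 − 183 = -165°.
EPSG code: 32703.

Zone 3S (EPSG:32703), central meridian -165°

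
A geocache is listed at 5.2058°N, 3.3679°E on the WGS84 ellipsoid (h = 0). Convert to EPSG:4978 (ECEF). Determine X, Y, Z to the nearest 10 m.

X 6341030 m, Y 373160 m, Z 574850 m

WGS84: a = 6378137 m, e² = 0.006694380; N(φ) = a/√(1−e²sin²φ) = 6378312.763 m.
X = (N+h)·cosφ·cosλ = 6341033.058 m; Y = (N+h)·cosφ·sinλ = 373161.790 m; Z = (N(1−e²)+h)·sinφ = 574851.742 m.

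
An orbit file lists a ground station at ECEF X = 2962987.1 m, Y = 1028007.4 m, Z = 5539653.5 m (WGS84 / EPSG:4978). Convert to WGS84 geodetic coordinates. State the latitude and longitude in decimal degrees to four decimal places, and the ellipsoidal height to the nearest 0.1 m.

λ = atan2(Y, X) = 19.13420041°; p = √(X²+Y²) = 3136254.4 m.
Bowring's method on WGS84 (a = 6378137 m, b = 6356752.314 m) gives φ = 60.64839971°, h = 3911.674 m.

lat 60.6484°, lon 19.1342°, h 3911.7 m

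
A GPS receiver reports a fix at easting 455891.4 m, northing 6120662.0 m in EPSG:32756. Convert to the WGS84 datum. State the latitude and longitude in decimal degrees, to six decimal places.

Zone 56S: λ₀ = 153°, k₀ = 0.9996, false easting 500000 m, false northing 10000000 m.
Meridian distance M = (N − FN)/k₀ = -3880890.4 m.
Inverse transverse Mercator on WGS84 gives φ = -35.05579962°, λ = 152.51630023°.

lat -35.055800°, lon 152.516300°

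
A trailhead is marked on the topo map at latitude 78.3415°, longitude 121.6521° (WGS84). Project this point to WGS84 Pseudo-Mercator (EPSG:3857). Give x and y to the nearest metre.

x 13542250 m, y 14554143 m

Web Mercator is spherical with R = a = 6378137 m.
x = R·λ = 6378137 × 2.123229687 = 13542249.826 m.
y = R·ln tan(π/4 + φ/2) = 6378137 × 2.281879945 = 14554142.904 m.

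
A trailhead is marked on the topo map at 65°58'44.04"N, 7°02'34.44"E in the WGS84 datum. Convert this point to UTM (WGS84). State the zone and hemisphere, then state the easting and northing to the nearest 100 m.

Zone 32N: E 411100 m, N 7318900 m

Longitude 7.0429° lies in the 6° band [6°, 12°), giving zone 32; latitude is north of the equator, so 32N.
Zone 32 central meridian λ₀ = 6×32 − 183 = 9°; Δλ = -1.9571°.
Transverse Mercator on WGS84 with k₀ = 0.9996 gives E = 411112.122 m, N = 7318944.996 m.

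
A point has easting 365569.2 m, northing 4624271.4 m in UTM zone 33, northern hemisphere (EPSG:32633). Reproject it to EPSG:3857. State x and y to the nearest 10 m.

Unproject from UTM 33N (λ₀ = 15°) → φ = 41.75890042°, λ = 13.38289969°.
Web Mercator (R = 6378137 m): x = 1489777.579 m, y = 5124932.036 m.

x 1489780 m, y 5124930 m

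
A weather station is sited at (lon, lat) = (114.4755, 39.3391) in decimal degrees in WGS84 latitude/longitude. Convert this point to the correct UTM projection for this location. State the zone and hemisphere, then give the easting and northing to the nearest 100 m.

Longitude 114.4755° lies in the 6° band [114°, 120°), giving zone 50; latitude is north of the equator, so 50N.
Zone 50 central meridian λ₀ = 6×50 − 183 = 117°; Δλ = -2.5245°.
Transverse Mercator on WGS84 with k₀ = 0.9996 gives E = 282432.411 m, N = 4357447.452 m.

Zone 50N: E 282400 m, N 4357400 m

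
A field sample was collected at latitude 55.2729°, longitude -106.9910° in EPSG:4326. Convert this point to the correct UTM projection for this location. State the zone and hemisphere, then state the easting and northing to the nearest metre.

Zone 13N: E 373513 m, N 6126967 m

Longitude -106.9910° lies in the 6° band [-108°, -102°), giving zone 13; latitude is north of the equator, so 13N.
Zone 13 central meridian λ₀ = 6×13 − 183 = -105°; Δλ = -1.9910°.
Transverse Mercator on WGS84 with k₀ = 0.9996 gives E = 373513.462 m, N = 6126966.657 m.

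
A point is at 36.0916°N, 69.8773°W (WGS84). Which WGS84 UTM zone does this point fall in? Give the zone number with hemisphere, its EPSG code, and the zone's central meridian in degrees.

UTM zone = ⌊(λ + 180)/6⌋ + 1; -69.8773° ∈ [-72°, -66°) → zone 19.
Hemisphere: N (φ ≥ 0).
Central meridian λ₀ = 6×19 − 183 = -69°.
EPSG code: 32619.

Zone 19N (EPSG:32619), central meridian -69°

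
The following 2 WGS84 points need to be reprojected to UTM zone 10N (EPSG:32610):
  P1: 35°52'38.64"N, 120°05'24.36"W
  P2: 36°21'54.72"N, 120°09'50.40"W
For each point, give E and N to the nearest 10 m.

P1: E 762700 m, N 3974260 m; P2: E 754450 m, N 4028190 m

UTM zone 10N: λ₀ = -123°, k₀ = 0.9996.
P1 (35.8774°, -120.0901°) → (762703.353, 3974261.982) m.
P2 (36.3652°, -120.1640°) → (754449.371, 4028191.339) m.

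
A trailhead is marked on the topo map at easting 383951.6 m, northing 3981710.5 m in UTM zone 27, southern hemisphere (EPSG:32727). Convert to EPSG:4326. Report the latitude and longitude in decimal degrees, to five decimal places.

Zone 27S: λ₀ = -21°, k₀ = 0.9996, false easting 500000 m, false northing 10000000 m.
Meridian distance M = (N − FN)/k₀ = -6020697.8 m.
Inverse transverse Mercator on WGS84 gives φ = -54.29929961°, λ = -22.78329967°.

lat -54.29930°, lon -22.78330°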